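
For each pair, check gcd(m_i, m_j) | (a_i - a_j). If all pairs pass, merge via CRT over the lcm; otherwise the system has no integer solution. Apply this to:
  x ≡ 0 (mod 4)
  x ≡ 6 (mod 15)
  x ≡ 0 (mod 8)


Moduli 4, 15, 8 are not pairwise coprime, so CRT works modulo lcm(m_i) when all pairwise compatibility conditions hold.
Pairwise compatibility: gcd(m_i, m_j) must divide a_i - a_j for every pair.
Merge one congruence at a time:
  Start: x ≡ 0 (mod 4).
  Combine with x ≡ 6 (mod 15): gcd(4, 15) = 1; 6 - 0 = 6, which IS divisible by 1, so compatible.
    Write x = 0 + 4·t and substitute into x ≡ 6 (mod 15): 4·t ≡ 6 − 0 = 6 (mod 15).
    The inverse of 4 mod 15 is 4 (since 4·4 = 16 = 1·15 + 1), so t ≡ 4·6 = 24 ≡ 9 (mod 15).
    Then x = 0 + 4·9 = 36, valid modulo lcm(4, 15) = 60: x ≡ 36 (mod 60).
  Combine with x ≡ 0 (mod 8): gcd(60, 8) = 4; 0 - 36 = -36, which IS divisible by 4, so compatible.
    Write x = 36 + 60·t and substitute into x ≡ 0 (mod 8): 60·t ≡ 0 − 36 = -36 (mod 8).
    Divide the congruence (and modulus) by g = 4: 15·t ≡ -9 (mod 2).
    Reduce coefficients mod 2: 1·t ≡ 1 (mod 2).
    So t ≡ 1 (mod 2).
    Then x = 36 + 60·1 = 96, valid modulo lcm(60, 8) = 120: x ≡ 96 (mod 120).
Verify: 96 mod 4 = 0, 96 mod 15 = 6, 96 mod 8 = 0.

x ≡ 96 (mod 120).


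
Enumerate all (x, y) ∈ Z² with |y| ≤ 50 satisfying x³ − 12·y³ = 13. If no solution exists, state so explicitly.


The equation is x³ - 12y³ = 13. For fixed y, x³ = 12·y³ + 13, so a solution requires the RHS to be a perfect cube.
Strategy: iterate y from -50 to 50, compute RHS = 12·y³ + 13, and check whether it is a (positive or negative) perfect cube.
Check small values of y:
  y = 0: RHS = 13 is not a perfect cube.
  y = 1: RHS = 25 is not a perfect cube.
  y = -1: RHS = 1 = (1)³ ⇒ x = 1 works.
  y = 2: RHS = 109 is not a perfect cube.
  y = -2: RHS = -83 is not a perfect cube.
  y = 3: RHS = 337 is not a perfect cube.
  y = -3: RHS = -311 is not a perfect cube.
Continuing the search up to |y| = 50 finds no further solutions beyond those listed.
Collected solutions: (1, -1).

Solutions (with |y| ≤ 50): (1, -1).


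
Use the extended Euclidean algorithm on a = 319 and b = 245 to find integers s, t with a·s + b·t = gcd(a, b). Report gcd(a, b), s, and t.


Euclidean algorithm on (319, 245) — divide until remainder is 0:
  319 = 1 · 245 + 74
  245 = 3 · 74 + 23
  74 = 3 · 23 + 5
  23 = 4 · 5 + 3
  5 = 1 · 3 + 2
  3 = 1 · 2 + 1
  2 = 2 · 1 + 0
gcd(319, 245) = 1.
Track Bezout coefficients alongside the remainders: start with r₀ = 319 = a·1 + b·0 (s = 1, t = 0) and r₁ = 245 = a·0 + b·1 (s = 0, t = 1); each new remainder r_{k+1} = r_{k-1} − q_k·r_k inherits s_{k+1} = s_{k-1} − q_k·s_k, t_{k+1} = t_{k-1} − q_k·t_k, so r_k = a·s_k + b·t_k at every step:
  q = 1: r = 74, s = 1 − 1·0 = 1, t = 0 − 1·1 = -1  (check: 319·1 + 245·(-1) = 74)
  q = 3: r = 23, s = 0 − 3·1 = -3, t = 1 − 3·(-1) = 4  (check: 319·(-3) + 245·4 = 23)
  q = 3: r = 5, s = 1 − 3·(-3) = 10, t = -1 − 3·4 = -13  (check: 319·10 + 245·(-13) = 5)
  q = 4: r = 3, s = -3 − 4·10 = -43, t = 4 − 4·(-13) = 56  (check: 319·(-43) + 245·56 = 3)
  q = 1: r = 2, s = 10 − 1·(-43) = 53, t = -13 − 1·56 = -69  (check: 319·53 + 245·(-69) = 2)
  q = 1: r = 1, s = -43 − 1·53 = -96, t = 56 − 1·(-69) = 125  (check: 319·(-96) + 245·125 = 1)
The row with r = 1 (the gcd) gives the Bezout coefficients s = -96, t = 125.
Result: 319 · (-96) + 245 · (125) = 1.

gcd(319, 245) = 1; s = -96, t = 125 (check: 319·(-96) + 245·125 = 1).


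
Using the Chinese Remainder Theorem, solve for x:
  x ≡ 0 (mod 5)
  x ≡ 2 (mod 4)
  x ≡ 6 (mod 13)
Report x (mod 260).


Moduli 5, 4, 13 are pairwise coprime; by CRT there is a unique solution modulo M = 5 · 4 · 13 = 260.
Solve pairwise, accumulating the modulus:
  Start with x ≡ 0 (mod 5).
  Combine with x ≡ 2 (mod 4): since gcd(5, 4) = 1, we get a unique residue mod 20.
    Write x = 0 + 5·t and substitute into x ≡ 2 (mod 4): 5·t ≡ 2 − 0 = 2 (mod 4).
    Reduce coefficients mod 4: 1·t ≡ 2 (mod 4).
    So t ≡ 2 (mod 4).
    Then x = 0 + 5·2 = 10, valid modulo lcm(5, 4) = 20: x ≡ 10 (mod 20).
  Combine with x ≡ 6 (mod 13): since gcd(20, 13) = 1, we get a unique residue mod 260.
    Write x = 10 + 20·t and substitute into x ≡ 6 (mod 13): 20·t ≡ 6 − 10 = -4 (mod 13).
    Reduce coefficients mod 13: 7·t ≡ 9 (mod 13).
    The inverse of 7 mod 13 is 2 (since 7·2 = 14 = 1·13 + 1), so t ≡ 2·9 = 18 ≡ 5 (mod 13).
    Then x = 10 + 20·5 = 110, valid modulo lcm(20, 13) = 260: x ≡ 110 (mod 260).
Verify: 110 mod 5 = 0 ✓, 110 mod 4 = 2 ✓, 110 mod 13 = 6 ✓.

x ≡ 110 (mod 260).


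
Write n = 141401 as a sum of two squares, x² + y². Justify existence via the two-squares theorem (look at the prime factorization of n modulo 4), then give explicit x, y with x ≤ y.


Step 1: Factor n = 141401 = 13 · 73 · 149.
Step 2: Check the mod-4 condition on each prime factor: 13 ≡ 1 (mod 4), exponent 1; 73 ≡ 1 (mod 4), exponent 1; 149 ≡ 1 (mod 4), exponent 1.
All primes ≡ 3 (mod 4) appear to even exponent (or don't appear), so by the two-squares theorem n IS expressible as a sum of two squares.
Step 3: Build a representation. Here n = 13 · 73 · 149 is a product of primes ≡ 1 (mod 4). Each prime p ≡ 1 (mod 4) is itself a sum of two squares; find a² by testing p − a² for a perfect square:
  13: 13 − 1² = 12, 13 − 2² = 9 = 3² ⇒ 13 = 2² + 3².
  73: 73 − 1² = 72, 73 − 2² = 69, 73 − 3² = 64 = 8² ⇒ 73 = 3² + 8².
  149: 149 − 1² = 148, 149 − 2² = 145, 149 − 3² = 140, 149 − 4² = 133, 149 − 5² = 124, 149 − 6² = 113, 149 − 7² = 100 = 10² ⇒ 149 = 7² + 10².
  Combine using the Brahmagupta–Fibonacci identity (a² + b²)(c² + d²) = (ac − bd)² + (ad + bc)² = (ac + bd)² + (ad − bc)²:
  13 · 73 = 949: from (2² + 3²)(3² + 8²), take (2·3 − 3·8, 2·8 + 3·3) = (6 − 24, 16 + 9) = (-18, 25); dropping signs (only squares matter) gives (18, 25); check 18² + 25² = 324 + 625 = 949 ✓.
  949 · 149 = 141401: from (18² + 25²)(7² + 10²), take (18·7 − 25·10, 18·10 + 25·7) = (126 − 250, 180 + 175) = (-124, 355); dropping signs (only squares matter) gives (124, 355); check 124² + 355² = 15376 + 126025 = 141401 ✓.
Step 4: Order so x ≤ y and verify: 124² + 355² = 15376 + 126025 = 141401 = n. ✓

n = 141401 = 124² + 355² (one valid representation with x ≤ y).


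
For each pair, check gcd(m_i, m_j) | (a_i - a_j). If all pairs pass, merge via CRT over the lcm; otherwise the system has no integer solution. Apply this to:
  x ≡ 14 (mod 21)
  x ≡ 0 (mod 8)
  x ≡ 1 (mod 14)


Moduli 21, 8, 14 are not pairwise coprime, so CRT works modulo lcm(m_i) when all pairwise compatibility conditions hold.
Pairwise compatibility: gcd(m_i, m_j) must divide a_i - a_j for every pair.
Merge one congruence at a time:
  Start: x ≡ 14 (mod 21).
  Combine with x ≡ 0 (mod 8): gcd(21, 8) = 1; 0 - 14 = -14, which IS divisible by 1, so compatible.
    Write x = 14 + 21·t and substitute into x ≡ 0 (mod 8): 21·t ≡ 0 − 14 = -14 (mod 8).
    Reduce coefficients mod 8: 5·t ≡ 2 (mod 8).
    The inverse of 5 mod 8 is 5 (since 5·5 = 25 = 3·8 + 1), so t ≡ 5·2 = 10 ≡ 2 (mod 8).
    Then x = 14 + 21·2 = 56, valid modulo lcm(21, 8) = 168: x ≡ 56 (mod 168).
  Combine with x ≡ 1 (mod 14): gcd(168, 14) = 14, and 1 - 56 = -55 is NOT divisible by 14.
    ⇒ system is inconsistent (no integer solution).

No solution (the system is inconsistent).


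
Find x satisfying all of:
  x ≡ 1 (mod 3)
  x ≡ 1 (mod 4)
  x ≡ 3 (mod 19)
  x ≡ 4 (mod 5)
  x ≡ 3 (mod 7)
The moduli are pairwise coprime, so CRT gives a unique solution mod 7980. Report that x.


Product of moduli M = 3 · 4 · 19 · 5 · 7 = 7980.
Merge one congruence at a time:
  Start: x ≡ 1 (mod 3).
  Combine with x ≡ 1 (mod 4); new modulus lcm = 12.
    Write x = 1 + 3·t and substitute into x ≡ 1 (mod 4): 3·t ≡ 1 − 1 = 0 (mod 4).
    The inverse of 3 mod 4 is 3 (since 3·3 = 9 = 2·4 + 1), so t ≡ 3·0 = 0 ≡ 0 (mod 4).
    Then x = 1 + 3·0 = 1, valid modulo lcm(3, 4) = 12: x ≡ 1 (mod 12).
  Combine with x ≡ 3 (mod 19); new modulus lcm = 228.
    Write x = 1 + 12·t and substitute into x ≡ 3 (mod 19): 12·t ≡ 3 − 1 = 2 (mod 19).
    The inverse of 12 mod 19 is 8 (since 12·8 = 96 = 5·19 + 1), so t ≡ 8·2 = 16 ≡ 16 (mod 19).
    Then x = 1 + 12·16 = 193, valid modulo lcm(12, 19) = 228: x ≡ 193 (mod 228).
  Combine with x ≡ 4 (mod 5); new modulus lcm = 1140.
    Write x = 193 + 228·t and substitute into x ≡ 4 (mod 5): 228·t ≡ 4 − 193 = -189 (mod 5).
    Reduce coefficients mod 5: 3·t ≡ 1 (mod 5).
    The inverse of 3 mod 5 is 2 (since 3·2 = 6 = 1·5 + 1), so t ≡ 2·1 = 2 ≡ 2 (mod 5).
    Then x = 193 + 228·2 = 649, valid modulo lcm(228, 5) = 1140: x ≡ 649 (mod 1140).
  Combine with x ≡ 3 (mod 7); new modulus lcm = 7980.
    Write x = 649 + 1140·t and substitute into x ≡ 3 (mod 7): 1140·t ≡ 3 − 649 = -646 (mod 7).
    Reduce coefficients mod 7: 6·t ≡ 5 (mod 7).
    The inverse of 6 mod 7 is 6 (since 6·6 = 36 = 5·7 + 1), so t ≡ 6·5 = 30 ≡ 2 (mod 7).
    Then x = 649 + 1140·2 = 2929, valid modulo lcm(1140, 7) = 7980: x ≡ 2929 (mod 7980).
Verify against each original: 2929 mod 3 = 1, 2929 mod 4 = 1, 2929 mod 19 = 3, 2929 mod 5 = 4, 2929 mod 7 = 3.

x ≡ 2929 (mod 7980).


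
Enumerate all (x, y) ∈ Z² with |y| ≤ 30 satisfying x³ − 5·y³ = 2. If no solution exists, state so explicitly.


The equation is x³ - 5y³ = 2. For fixed y, x³ = 5·y³ + 2, so a solution requires the RHS to be a perfect cube.
Strategy: iterate y from -30 to 30, compute RHS = 5·y³ + 2, and check whether it is a (positive or negative) perfect cube.
Check small values of y:
  y = 0: RHS = 2 is not a perfect cube.
  y = 1: RHS = 7 is not a perfect cube.
  y = -1: RHS = -3 is not a perfect cube.
  y = 2: RHS = 42 is not a perfect cube.
  y = -2: RHS = -38 is not a perfect cube.
  y = 3: RHS = 137 is not a perfect cube.
  y = -3: RHS = -133 is not a perfect cube.
Continuing the search up to |y| = 30 finds no solutions either.
No (x, y) in the scanned range satisfies the equation.

No integer solutions with |y| ≤ 30.


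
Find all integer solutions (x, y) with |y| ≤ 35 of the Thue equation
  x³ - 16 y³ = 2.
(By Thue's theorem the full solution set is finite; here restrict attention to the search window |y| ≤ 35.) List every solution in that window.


The equation is x³ - 16y³ = 2. For fixed y, x³ = 16·y³ + 2, so a solution requires the RHS to be a perfect cube.
Strategy: iterate y from -35 to 35, compute RHS = 16·y³ + 2, and check whether it is a (positive or negative) perfect cube.
Check small values of y:
  y = 0: RHS = 2 is not a perfect cube.
  y = 1: RHS = 18 is not a perfect cube.
  y = -1: RHS = -14 is not a perfect cube.
  y = 2: RHS = 130 is not a perfect cube.
  y = -2: RHS = -126 is not a perfect cube.
  y = 3: RHS = 434 is not a perfect cube.
  y = -3: RHS = -430 is not a perfect cube.
Continuing the search up to |y| = 35 finds no solutions either.
No (x, y) in the scanned range satisfies the equation.

No integer solutions with |y| ≤ 35.


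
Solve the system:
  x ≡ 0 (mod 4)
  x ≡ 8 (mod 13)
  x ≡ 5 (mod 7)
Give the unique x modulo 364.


Moduli 4, 13, 7 are pairwise coprime; by CRT there is a unique solution modulo M = 4 · 13 · 7 = 364.
Solve pairwise, accumulating the modulus:
  Start with x ≡ 0 (mod 4).
  Combine with x ≡ 8 (mod 13): since gcd(4, 13) = 1, we get a unique residue mod 52.
    Write x = 0 + 4·t and substitute into x ≡ 8 (mod 13): 4·t ≡ 8 − 0 = 8 (mod 13).
    The inverse of 4 mod 13 is 10 (since 4·10 = 40 = 3·13 + 1), so t ≡ 10·8 = 80 ≡ 2 (mod 13).
    Then x = 0 + 4·2 = 8, valid modulo lcm(4, 13) = 52: x ≡ 8 (mod 52).
  Combine with x ≡ 5 (mod 7): since gcd(52, 7) = 1, we get a unique residue mod 364.
    Write x = 8 + 52·t and substitute into x ≡ 5 (mod 7): 52·t ≡ 5 − 8 = -3 (mod 7).
    Reduce coefficients mod 7: 3·t ≡ 4 (mod 7).
    The inverse of 3 mod 7 is 5 (since 3·5 = 15 = 2·7 + 1), so t ≡ 5·4 = 20 ≡ 6 (mod 7).
    Then x = 8 + 52·6 = 320, valid modulo lcm(52, 7) = 364: x ≡ 320 (mod 364).
Verify: 320 mod 4 = 0 ✓, 320 mod 13 = 8 ✓, 320 mod 7 = 5 ✓.

x ≡ 320 (mod 364).


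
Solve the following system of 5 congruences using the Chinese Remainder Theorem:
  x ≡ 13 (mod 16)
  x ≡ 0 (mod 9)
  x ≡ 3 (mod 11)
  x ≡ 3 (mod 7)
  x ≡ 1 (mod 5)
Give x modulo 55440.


Product of moduli M = 16 · 9 · 11 · 7 · 5 = 55440.
Merge one congruence at a time:
  Start: x ≡ 13 (mod 16).
  Combine with x ≡ 0 (mod 9); new modulus lcm = 144.
    Write x = 13 + 16·t and substitute into x ≡ 0 (mod 9): 16·t ≡ 0 − 13 = -13 (mod 9).
    Reduce coefficients mod 9: 7·t ≡ 5 (mod 9).
    The inverse of 7 mod 9 is 4 (since 7·4 = 28 = 3·9 + 1), so t ≡ 4·5 = 20 ≡ 2 (mod 9).
    Then x = 13 + 16·2 = 45, valid modulo lcm(16, 9) = 144: x ≡ 45 (mod 144).
  Combine with x ≡ 3 (mod 11); new modulus lcm = 1584.
    Write x = 45 + 144·t and substitute into x ≡ 3 (mod 11): 144·t ≡ 3 − 45 = -42 (mod 11).
    Reduce coefficients mod 11: 1·t ≡ 2 (mod 11).
    So t ≡ 2 (mod 11).
    Then x = 45 + 144·2 = 333, valid modulo lcm(144, 11) = 1584: x ≡ 333 (mod 1584).
  Combine with x ≡ 3 (mod 7); new modulus lcm = 11088.
    Write x = 333 + 1584·t and substitute into x ≡ 3 (mod 7): 1584·t ≡ 3 − 333 = -330 (mod 7).
    Reduce coefficients mod 7: 2·t ≡ 6 (mod 7).
    The inverse of 2 mod 7 is 4 (since 2·4 = 8 = 1·7 + 1), so t ≡ 4·6 = 24 ≡ 3 (mod 7).
    Then x = 333 + 1584·3 = 5085, valid modulo lcm(1584, 7) = 11088: x ≡ 5085 (mod 11088).
  Combine with x ≡ 1 (mod 5); new modulus lcm = 55440.
    Write x = 5085 + 11088·t and substitute into x ≡ 1 (mod 5): 11088·t ≡ 1 − 5085 = -5084 (mod 5).
    Reduce coefficients mod 5: 3·t ≡ 1 (mod 5).
    The inverse of 3 mod 5 is 2 (since 3·2 = 6 = 1·5 + 1), so t ≡ 2·1 = 2 ≡ 2 (mod 5).
    Then x = 5085 + 11088·2 = 27261, valid modulo lcm(11088, 5) = 55440: x ≡ 27261 (mod 55440).
Verify against each original: 27261 mod 16 = 13, 27261 mod 9 = 0, 27261 mod 11 = 3, 27261 mod 7 = 3, 27261 mod 5 = 1.

x ≡ 27261 (mod 55440).


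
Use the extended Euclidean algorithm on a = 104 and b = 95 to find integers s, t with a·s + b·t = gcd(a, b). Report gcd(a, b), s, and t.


Euclidean algorithm on (104, 95) — divide until remainder is 0:
  104 = 1 · 95 + 9
  95 = 10 · 9 + 5
  9 = 1 · 5 + 4
  5 = 1 · 4 + 1
  4 = 4 · 1 + 0
gcd(104, 95) = 1.
Track Bezout coefficients alongside the remainders: start with r₀ = 104 = a·1 + b·0 (s = 1, t = 0) and r₁ = 95 = a·0 + b·1 (s = 0, t = 1); each new remainder r_{k+1} = r_{k-1} − q_k·r_k inherits s_{k+1} = s_{k-1} − q_k·s_k, t_{k+1} = t_{k-1} − q_k·t_k, so r_k = a·s_k + b·t_k at every step:
  q = 1: r = 9, s = 1 − 1·0 = 1, t = 0 − 1·1 = -1  (check: 104·1 + 95·(-1) = 9)
  q = 10: r = 5, s = 0 − 10·1 = -10, t = 1 − 10·(-1) = 11  (check: 104·(-10) + 95·11 = 5)
  q = 1: r = 4, s = 1 − 1·(-10) = 11, t = -1 − 1·11 = -12  (check: 104·11 + 95·(-12) = 4)
  q = 1: r = 1, s = -10 − 1·11 = -21, t = 11 − 1·(-12) = 23  (check: 104·(-21) + 95·23 = 1)
The row with r = 1 (the gcd) gives the Bezout coefficients s = -21, t = 23.
Result: 104 · (-21) + 95 · (23) = 1.

gcd(104, 95) = 1; s = -21, t = 23 (check: 104·(-21) + 95·23 = 1).


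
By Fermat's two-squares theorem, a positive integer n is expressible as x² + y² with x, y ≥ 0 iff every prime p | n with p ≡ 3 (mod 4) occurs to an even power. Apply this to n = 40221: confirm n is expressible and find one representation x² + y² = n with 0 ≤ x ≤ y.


Step 1: Factor n = 40221 = 3^2 · 41 · 109.
Step 2: Check the mod-4 condition on each prime factor: 3 ≡ 3 (mod 4), exponent 2 (must be even); 41 ≡ 1 (mod 4), exponent 1; 109 ≡ 1 (mod 4), exponent 1.
All primes ≡ 3 (mod 4) appear to even exponent (or don't appear), so by the two-squares theorem n IS expressible as a sum of two squares.
Step 3: Build a representation. Group n = k² · m with k = 3 and m = 41 · 109 = 4469 (a product of primes ≡ 1 (mod 4)); a representation of m scales to one of n via (k·x)² + (k·y)² = k²(x² + y²). Each prime p ≡ 1 (mod 4) is itself a sum of two squares; find a² by testing p − a² for a perfect square:
  41: 41 − 1² = 40, 41 − 2² = 37, 41 − 3² = 32, 41 − 4² = 25 = 5² ⇒ 41 = 4² + 5².
  109: 109 − 1² = 108, 109 − 2² = 105, 109 − 3² = 100 = 10² ⇒ 109 = 3² + 10².
  Combine using the Brahmagupta–Fibonacci identity (a² + b²)(c² + d²) = (ac − bd)² + (ad + bc)² = (ac + bd)² + (ad − bc)²:
  41 · 109 = 4469: from (4² + 5²)(3² + 10²), take (4·3 − 5·10, 4·10 + 5·3) = (12 − 50, 40 + 15) = (-38, 55); dropping signs (only squares matter) gives (38, 55); check 38² + 55² = 1444 + 3025 = 4469 ✓.
  Scale by k = 3: (3·38, 3·55) = (114, 165).
Step 4: Order so x ≤ y and verify: 114² + 165² = 12996 + 27225 = 40221 = n. ✓

n = 40221 = 114² + 165² (one valid representation with x ≤ y).


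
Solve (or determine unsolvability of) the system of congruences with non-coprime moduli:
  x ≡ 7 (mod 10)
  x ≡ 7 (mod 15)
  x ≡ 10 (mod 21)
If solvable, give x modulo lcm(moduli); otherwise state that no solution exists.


Moduli 10, 15, 21 are not pairwise coprime, so CRT works modulo lcm(m_i) when all pairwise compatibility conditions hold.
Pairwise compatibility: gcd(m_i, m_j) must divide a_i - a_j for every pair.
Merge one congruence at a time:
  Start: x ≡ 7 (mod 10).
  Combine with x ≡ 7 (mod 15): gcd(10, 15) = 5; 7 - 7 = 0, which IS divisible by 5, so compatible.
    Write x = 7 + 10·t and substitute into x ≡ 7 (mod 15): 10·t ≡ 7 − 7 = 0 (mod 15).
    Divide the congruence (and modulus) by g = 5: 2·t ≡ 0 (mod 3).
    The inverse of 2 mod 3 is 2 (since 2·2 = 4 = 1·3 + 1), so t ≡ 2·0 = 0 ≡ 0 (mod 3).
    Then x = 7 + 10·0 = 7, valid modulo lcm(10, 15) = 30: x ≡ 7 (mod 30).
  Combine with x ≡ 10 (mod 21): gcd(30, 21) = 3; 10 - 7 = 3, which IS divisible by 3, so compatible.
    Write x = 7 + 30·t and substitute into x ≡ 10 (mod 21): 30·t ≡ 10 − 7 = 3 (mod 21).
    Divide the congruence (and modulus) by g = 3: 10·t ≡ 1 (mod 7).
    Reduce coefficients mod 7: 3·t ≡ 1 (mod 7).
    The inverse of 3 mod 7 is 5 (since 3·5 = 15 = 2·7 + 1), so t ≡ 5·1 = 5 ≡ 5 (mod 7).
    Then x = 7 + 30·5 = 157, valid modulo lcm(30, 21) = 210: x ≡ 157 (mod 210).
Verify: 157 mod 10 = 7, 157 mod 15 = 7, 157 mod 21 = 10.

x ≡ 157 (mod 210).


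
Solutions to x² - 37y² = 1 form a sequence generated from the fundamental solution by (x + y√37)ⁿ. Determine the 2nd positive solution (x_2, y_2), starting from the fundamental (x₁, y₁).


Step 1: Find the fundamental solution (x₁, y₁) of x² - 37y² = 1.
  Expand √37 as a continued fraction. a₀ = ⌊√37⌋ = 6; iterate m_{k+1} = d_k·a_k − m_k, d_{k+1} = (37 − m_{k+1}²)/d_k, a_{k+1} = ⌊(a₀ + m_{k+1})/d_{k+1}⌋ (starting m₀ = 0, d₀ = 1), with convergents p_k = a_k·p_{k-1} + p_{k-2}, q_k = a_k·q_{k-1} + q_{k-2} (p₋₁ = 1, q₋₁ = 0):
  k = 0: a₀ = 6; p₀/q₀ = 6/1; p₀² − 37·q₀² = 36 − 37 = -1.
  k = 1: m = 6, d = 1, a = ⌊(6 + 6)/1⌋ = 12; p/q = (12·6 + 1)/(12·1 + 0) = 73/12; p² − 37·q² = 5329 − 5328 = 1.
  The first convergent with p² − 37·q² = 1 gives the fundamental solution (x₁, y₁) = (73, 12).
Step 2: Apply the recurrence (x_{n+1}, y_{n+1}) = (x₁x_n + 37y₁y_n, x₁y_n + y₁x_n) repeatedly.
  From (x_1, y_1) = (73, 12): x_2 = 73·73 + 37·12·12 = 10657; y_2 = 73·12 + 12·73 = 1752.
Step 3: Verify x_2² - 37·y_2² = 113571649 - 113571648 = 1 (should be 1). ✓

(x_1, y_1) = (73, 12); (x_2, y_2) = (10657, 1752).


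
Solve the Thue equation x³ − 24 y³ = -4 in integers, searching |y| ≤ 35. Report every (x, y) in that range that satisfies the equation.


The equation is x³ - 24y³ = -4. For fixed y, x³ = 24·y³ − 4, so a solution requires the RHS to be a perfect cube.
Strategy: iterate y from -35 to 35, compute RHS = 24·y³ − 4, and check whether it is a (positive or negative) perfect cube.
Check small values of y:
  y = 0: RHS = -4 is not a perfect cube.
  y = 1: RHS = 20 is not a perfect cube.
  y = -1: RHS = -28 is not a perfect cube.
  y = 2: RHS = 188 is not a perfect cube.
  y = -2: RHS = -196 is not a perfect cube.
  y = 3: RHS = 644 is not a perfect cube.
  y = -3: RHS = -652 is not a perfect cube.
Continuing the search up to |y| = 35 finds no solutions either.
No (x, y) in the scanned range satisfies the equation.

No integer solutions with |y| ≤ 35.


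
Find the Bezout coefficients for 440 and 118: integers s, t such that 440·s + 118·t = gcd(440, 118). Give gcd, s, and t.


Euclidean algorithm on (440, 118) — divide until remainder is 0:
  440 = 3 · 118 + 86
  118 = 1 · 86 + 32
  86 = 2 · 32 + 22
  32 = 1 · 22 + 10
  22 = 2 · 10 + 2
  10 = 5 · 2 + 0
gcd(440, 118) = 2.
Track Bezout coefficients alongside the remainders: start with r₀ = 440 = a·1 + b·0 (s = 1, t = 0) and r₁ = 118 = a·0 + b·1 (s = 0, t = 1); each new remainder r_{k+1} = r_{k-1} − q_k·r_k inherits s_{k+1} = s_{k-1} − q_k·s_k, t_{k+1} = t_{k-1} − q_k·t_k, so r_k = a·s_k + b·t_k at every step:
  q = 3: r = 86, s = 1 − 3·0 = 1, t = 0 − 3·1 = -3  (check: 440·1 + 118·(-3) = 86)
  q = 1: r = 32, s = 0 − 1·1 = -1, t = 1 − 1·(-3) = 4  (check: 440·(-1) + 118·4 = 32)
  q = 2: r = 22, s = 1 − 2·(-1) = 3, t = -3 − 2·4 = -11  (check: 440·3 + 118·(-11) = 22)
  q = 1: r = 10, s = -1 − 1·3 = -4, t = 4 − 1·(-11) = 15  (check: 440·(-4) + 118·15 = 10)
  q = 2: r = 2, s = 3 − 2·(-4) = 11, t = -11 − 2·15 = -41  (check: 440·11 + 118·(-41) = 2)
The row with r = 2 (the gcd) gives the Bezout coefficients s = 11, t = -41.
Result: 440 · (11) + 118 · (-41) = 2.

gcd(440, 118) = 2; s = 11, t = -41 (check: 440·11 + 118·(-41) = 2).


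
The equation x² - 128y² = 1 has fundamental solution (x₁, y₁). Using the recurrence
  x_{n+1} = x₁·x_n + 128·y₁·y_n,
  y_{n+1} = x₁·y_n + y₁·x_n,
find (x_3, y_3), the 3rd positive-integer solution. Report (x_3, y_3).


Step 1: Find the fundamental solution (x₁, y₁) of x² - 128y² = 1.
  Expand √128 as a continued fraction. a₀ = ⌊√128⌋ = 11; iterate m_{k+1} = d_k·a_k − m_k, d_{k+1} = (128 − m_{k+1}²)/d_k, a_{k+1} = ⌊(a₀ + m_{k+1})/d_{k+1}⌋ (starting m₀ = 0, d₀ = 1), with convergents p_k = a_k·p_{k-1} + p_{k-2}, q_k = a_k·q_{k-1} + q_{k-2} (p₋₁ = 1, q₋₁ = 0):
  k = 0: a₀ = 11; p₀/q₀ = 11/1; p₀² − 128·q₀² = 121 − 128 = -7.
  k = 1: m = 11, d = 7, a = ⌊(11 + 11)/7⌋ = 3; p/q = (3·11 + 1)/(3·1 + 0) = 34/3; p² − 128·q² = 1156 − 1152 = 4.
  k = 2: m = 10, d = 4, a = ⌊(11 + 10)/4⌋ = 5; p/q = (5·34 + 11)/(5·3 + 1) = 181/16; p² − 128·q² = 32761 − 32768 = -7.
  k = 3: m = 10, d = 7, a = ⌊(11 + 10)/7⌋ = 3; p/q = (3·181 + 34)/(3·16 + 3) = 577/51; p² − 128·q² = 332929 − 332928 = 1.
  The first convergent with p² − 128·q² = 1 gives the fundamental solution (x₁, y₁) = (577, 51).
Step 2: Apply the recurrence (x_{n+1}, y_{n+1}) = (x₁x_n + 128y₁y_n, x₁y_n + y₁x_n) repeatedly.
  From (x_1, y_1) = (577, 51): x_2 = 577·577 + 128·51·51 = 665857; y_2 = 577·51 + 51·577 = 58854.
  From (x_2, y_2) = (665857, 58854): x_3 = 577·665857 + 128·51·58854 = 768398401; y_3 = 577·58854 + 51·665857 = 67917465.
Step 3: Verify x_3² - 128·y_3² = 590436102659356801 - 590436102659356800 = 1 (should be 1). ✓

(x_1, y_1) = (577, 51); (x_3, y_3) = (768398401, 67917465).


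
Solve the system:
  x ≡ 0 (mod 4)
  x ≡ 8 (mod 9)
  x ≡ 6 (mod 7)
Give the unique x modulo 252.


Moduli 4, 9, 7 are pairwise coprime; by CRT there is a unique solution modulo M = 4 · 9 · 7 = 252.
Solve pairwise, accumulating the modulus:
  Start with x ≡ 0 (mod 4).
  Combine with x ≡ 8 (mod 9): since gcd(4, 9) = 1, we get a unique residue mod 36.
    Write x = 0 + 4·t and substitute into x ≡ 8 (mod 9): 4·t ≡ 8 − 0 = 8 (mod 9).
    The inverse of 4 mod 9 is 7 (since 4·7 = 28 = 3·9 + 1), so t ≡ 7·8 = 56 ≡ 2 (mod 9).
    Then x = 0 + 4·2 = 8, valid modulo lcm(4, 9) = 36: x ≡ 8 (mod 36).
  Combine with x ≡ 6 (mod 7): since gcd(36, 7) = 1, we get a unique residue mod 252.
    Write x = 8 + 36·t and substitute into x ≡ 6 (mod 7): 36·t ≡ 6 − 8 = -2 (mod 7).
    Reduce coefficients mod 7: 1·t ≡ 5 (mod 7).
    So t ≡ 5 (mod 7).
    Then x = 8 + 36·5 = 188, valid modulo lcm(36, 7) = 252: x ≡ 188 (mod 252).
Verify: 188 mod 4 = 0 ✓, 188 mod 9 = 8 ✓, 188 mod 7 = 6 ✓.

x ≡ 188 (mod 252).


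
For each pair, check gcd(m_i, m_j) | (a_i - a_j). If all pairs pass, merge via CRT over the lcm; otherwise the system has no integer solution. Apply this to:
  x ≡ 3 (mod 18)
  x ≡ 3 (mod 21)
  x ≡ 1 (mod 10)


Moduli 18, 21, 10 are not pairwise coprime, so CRT works modulo lcm(m_i) when all pairwise compatibility conditions hold.
Pairwise compatibility: gcd(m_i, m_j) must divide a_i - a_j for every pair.
Merge one congruence at a time:
  Start: x ≡ 3 (mod 18).
  Combine with x ≡ 3 (mod 21): gcd(18, 21) = 3; 3 - 3 = 0, which IS divisible by 3, so compatible.
    Write x = 3 + 18·t and substitute into x ≡ 3 (mod 21): 18·t ≡ 3 − 3 = 0 (mod 21).
    Divide the congruence (and modulus) by g = 3: 6·t ≡ 0 (mod 7).
    The inverse of 6 mod 7 is 6 (since 6·6 = 36 = 5·7 + 1), so t ≡ 6·0 = 0 ≡ 0 (mod 7).
    Then x = 3 + 18·0 = 3, valid modulo lcm(18, 21) = 126: x ≡ 3 (mod 126).
  Combine with x ≡ 1 (mod 10): gcd(126, 10) = 2; 1 - 3 = -2, which IS divisible by 2, so compatible.
    Write x = 3 + 126·t and substitute into x ≡ 1 (mod 10): 126·t ≡ 1 − 3 = -2 (mod 10).
    Divide the congruence (and modulus) by g = 2: 63·t ≡ -1 (mod 5).
    Reduce coefficients mod 5: 3·t ≡ 4 (mod 5).
    The inverse of 3 mod 5 is 2 (since 3·2 = 6 = 1·5 + 1), so t ≡ 2·4 = 8 ≡ 3 (mod 5).
    Then x = 3 + 126·3 = 381, valid modulo lcm(126, 10) = 630: x ≡ 381 (mod 630).
Verify: 381 mod 18 = 3, 381 mod 21 = 3, 381 mod 10 = 1.

x ≡ 381 (mod 630).


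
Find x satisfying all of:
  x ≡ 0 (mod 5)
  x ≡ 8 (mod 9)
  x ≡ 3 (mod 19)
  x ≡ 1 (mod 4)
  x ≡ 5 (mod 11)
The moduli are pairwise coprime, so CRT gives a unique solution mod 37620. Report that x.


Product of moduli M = 5 · 9 · 19 · 4 · 11 = 37620.
Merge one congruence at a time:
  Start: x ≡ 0 (mod 5).
  Combine with x ≡ 8 (mod 9); new modulus lcm = 45.
    Write x = 0 + 5·t and substitute into x ≡ 8 (mod 9): 5·t ≡ 8 − 0 = 8 (mod 9).
    The inverse of 5 mod 9 is 2 (since 5·2 = 10 = 1·9 + 1), so t ≡ 2·8 = 16 ≡ 7 (mod 9).
    Then x = 0 + 5·7 = 35, valid modulo lcm(5, 9) = 45: x ≡ 35 (mod 45).
  Combine with x ≡ 3 (mod 19); new modulus lcm = 855.
    Write x = 35 + 45·t and substitute into x ≡ 3 (mod 19): 45·t ≡ 3 − 35 = -32 (mod 19).
    Reduce coefficients mod 19: 7·t ≡ 6 (mod 19).
    The inverse of 7 mod 19 is 11 (since 7·11 = 77 = 4·19 + 1), so t ≡ 11·6 = 66 ≡ 9 (mod 19).
    Then x = 35 + 45·9 = 440, valid modulo lcm(45, 19) = 855: x ≡ 440 (mod 855).
  Combine with x ≡ 1 (mod 4); new modulus lcm = 3420.
    Write x = 440 + 855·t and substitute into x ≡ 1 (mod 4): 855·t ≡ 1 − 440 = -439 (mod 4).
    Reduce coefficients mod 4: 3·t ≡ 1 (mod 4).
    The inverse of 3 mod 4 is 3 (since 3·3 = 9 = 2·4 + 1), so t ≡ 3·1 = 3 ≡ 3 (mod 4).
    Then x = 440 + 855·3 = 3005, valid modulo lcm(855, 4) = 3420: x ≡ 3005 (mod 3420).
  Combine with x ≡ 5 (mod 11); new modulus lcm = 37620.
    Write x = 3005 + 3420·t and substitute into x ≡ 5 (mod 11): 3420·t ≡ 5 − 3005 = -3000 (mod 11).
    Reduce coefficients mod 11: 10·t ≡ 3 (mod 11).
    The inverse of 10 mod 11 is 10 (since 10·10 = 100 = 9·11 + 1), so t ≡ 10·3 = 30 ≡ 8 (mod 11).
    Then x = 3005 + 3420·8 = 30365, valid modulo lcm(3420, 11) = 37620: x ≡ 30365 (mod 37620).
Verify against each original: 30365 mod 5 = 0, 30365 mod 9 = 8, 30365 mod 19 = 3, 30365 mod 4 = 1, 30365 mod 11 = 5.

x ≡ 30365 (mod 37620).


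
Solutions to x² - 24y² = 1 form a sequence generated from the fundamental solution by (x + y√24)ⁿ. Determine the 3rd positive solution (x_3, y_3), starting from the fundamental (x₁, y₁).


Step 1: Find the fundamental solution (x₁, y₁) of x² - 24y² = 1.
  Expand √24 as a continued fraction. a₀ = ⌊√24⌋ = 4; iterate m_{k+1} = d_k·a_k − m_k, d_{k+1} = (24 − m_{k+1}²)/d_k, a_{k+1} = ⌊(a₀ + m_{k+1})/d_{k+1}⌋ (starting m₀ = 0, d₀ = 1), with convergents p_k = a_k·p_{k-1} + p_{k-2}, q_k = a_k·q_{k-1} + q_{k-2} (p₋₁ = 1, q₋₁ = 0):
  k = 0: a₀ = 4; p₀/q₀ = 4/1; p₀² − 24·q₀² = 16 − 24 = -8.
  k = 1: m = 4, d = 8, a = ⌊(4 + 4)/8⌋ = 1; p/q = (1·4 + 1)/(1·1 + 0) = 5/1; p² − 24·q² = 25 − 24 = 1.
  The first convergent with p² − 24·q² = 1 gives the fundamental solution (x₁, y₁) = (5, 1).
Step 2: Apply the recurrence (x_{n+1}, y_{n+1}) = (x₁x_n + 24y₁y_n, x₁y_n + y₁x_n) repeatedly.
  From (x_1, y_1) = (5, 1): x_2 = 5·5 + 24·1·1 = 49; y_2 = 5·1 + 1·5 = 10.
  From (x_2, y_2) = (49, 10): x_3 = 5·49 + 24·1·10 = 485; y_3 = 5·10 + 1·49 = 99.
Step 3: Verify x_3² - 24·y_3² = 235225 - 235224 = 1 (should be 1). ✓

(x_1, y_1) = (5, 1); (x_3, y_3) = (485, 99).


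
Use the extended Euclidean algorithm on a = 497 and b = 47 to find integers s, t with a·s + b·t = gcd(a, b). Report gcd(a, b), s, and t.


Euclidean algorithm on (497, 47) — divide until remainder is 0:
  497 = 10 · 47 + 27
  47 = 1 · 27 + 20
  27 = 1 · 20 + 7
  20 = 2 · 7 + 6
  7 = 1 · 6 + 1
  6 = 6 · 1 + 0
gcd(497, 47) = 1.
Track Bezout coefficients alongside the remainders: start with r₀ = 497 = a·1 + b·0 (s = 1, t = 0) and r₁ = 47 = a·0 + b·1 (s = 0, t = 1); each new remainder r_{k+1} = r_{k-1} − q_k·r_k inherits s_{k+1} = s_{k-1} − q_k·s_k, t_{k+1} = t_{k-1} − q_k·t_k, so r_k = a·s_k + b·t_k at every step:
  q = 10: r = 27, s = 1 − 10·0 = 1, t = 0 − 10·1 = -10  (check: 497·1 + 47·(-10) = 27)
  q = 1: r = 20, s = 0 − 1·1 = -1, t = 1 − 1·(-10) = 11  (check: 497·(-1) + 47·11 = 20)
  q = 1: r = 7, s = 1 − 1·(-1) = 2, t = -10 − 1·11 = -21  (check: 497·2 + 47·(-21) = 7)
  q = 2: r = 6, s = -1 − 2·2 = -5, t = 11 − 2·(-21) = 53  (check: 497·(-5) + 47·53 = 6)
  q = 1: r = 1, s = 2 − 1·(-5) = 7, t = -21 − 1·53 = -74  (check: 497·7 + 47·(-74) = 1)
The row with r = 1 (the gcd) gives the Bezout coefficients s = 7, t = -74.
Result: 497 · (7) + 47 · (-74) = 1.

gcd(497, 47) = 1; s = 7, t = -74 (check: 497·7 + 47·(-74) = 1).


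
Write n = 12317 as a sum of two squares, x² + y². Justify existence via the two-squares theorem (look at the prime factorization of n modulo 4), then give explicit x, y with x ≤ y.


Step 1: Factor n = 12317 = 109 · 113.
Step 2: Check the mod-4 condition on each prime factor: 109 ≡ 1 (mod 4), exponent 1; 113 ≡ 1 (mod 4), exponent 1.
All primes ≡ 3 (mod 4) appear to even exponent (or don't appear), so by the two-squares theorem n IS expressible as a sum of two squares.
Step 3: Build a representation. Here n = 109 · 113 is a product of primes ≡ 1 (mod 4). Each prime p ≡ 1 (mod 4) is itself a sum of two squares; find a² by testing p − a² for a perfect square:
  109: 109 − 1² = 108, 109 − 2² = 105, 109 − 3² = 100 = 10² ⇒ 109 = 3² + 10².
  113: 113 − 1² = 112, 113 − 2² = 109, 113 − 3² = 104, 113 − 4² = 97, 113 − 5² = 88, 113 − 6² = 77, 113 − 7² = 64 = 8² ⇒ 113 = 7² + 8².
  Combine using the Brahmagupta–Fibonacci identity (a² + b²)(c² + d²) = (ac − bd)² + (ad + bc)² = (ac + bd)² + (ad − bc)²:
  109 · 113 = 12317: from (3² + 10²)(7² + 8²), take (3·7 − 10·8, 3·8 + 10·7) = (21 − 80, 24 + 70) = (-59, 94); dropping signs (only squares matter) gives (59, 94); check 59² + 94² = 3481 + 8836 = 12317 ✓.
Step 4: Order so x ≤ y and verify: 59² + 94² = 3481 + 8836 = 12317 = n. ✓

n = 12317 = 59² + 94² (one valid representation with x ≤ y).


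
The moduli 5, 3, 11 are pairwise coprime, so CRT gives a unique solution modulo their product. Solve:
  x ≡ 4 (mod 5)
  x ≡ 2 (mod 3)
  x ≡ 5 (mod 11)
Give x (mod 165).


Moduli 5, 3, 11 are pairwise coprime; by CRT there is a unique solution modulo M = 5 · 3 · 11 = 165.
Solve pairwise, accumulating the modulus:
  Start with x ≡ 4 (mod 5).
  Combine with x ≡ 2 (mod 3): since gcd(5, 3) = 1, we get a unique residue mod 15.
    Write x = 4 + 5·t and substitute into x ≡ 2 (mod 3): 5·t ≡ 2 − 4 = -2 (mod 3).
    Reduce coefficients mod 3: 2·t ≡ 1 (mod 3).
    The inverse of 2 mod 3 is 2 (since 2·2 = 4 = 1·3 + 1), so t ≡ 2·1 = 2 ≡ 2 (mod 3).
    Then x = 4 + 5·2 = 14, valid modulo lcm(5, 3) = 15: x ≡ 14 (mod 15).
  Combine with x ≡ 5 (mod 11): since gcd(15, 11) = 1, we get a unique residue mod 165.
    Write x = 14 + 15·t and substitute into x ≡ 5 (mod 11): 15·t ≡ 5 − 14 = -9 (mod 11).
    Reduce coefficients mod 11: 4·t ≡ 2 (mod 11).
    The inverse of 4 mod 11 is 3 (since 4·3 = 12 = 1·11 + 1), so t ≡ 3·2 = 6 ≡ 6 (mod 11).
    Then x = 14 + 15·6 = 104, valid modulo lcm(15, 11) = 165: x ≡ 104 (mod 165).
Verify: 104 mod 5 = 4 ✓, 104 mod 3 = 2 ✓, 104 mod 11 = 5 ✓.

x ≡ 104 (mod 165).


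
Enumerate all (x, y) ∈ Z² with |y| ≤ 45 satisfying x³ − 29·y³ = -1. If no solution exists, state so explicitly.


The equation is x³ - 29y³ = -1. For fixed y, x³ = 29·y³ − 1, so a solution requires the RHS to be a perfect cube.
Strategy: iterate y from -45 to 45, compute RHS = 29·y³ − 1, and check whether it is a (positive or negative) perfect cube.
Check small values of y:
  y = 0: RHS = -1 = (-1)³ ⇒ x = -1 works.
  y = 1: RHS = 28 is not a perfect cube.
  y = -1: RHS = -30 is not a perfect cube.
  y = 2: RHS = 231 is not a perfect cube.
  y = -2: RHS = -233 is not a perfect cube.
  y = 3: RHS = 782 is not a perfect cube.
  y = -3: RHS = -784 is not a perfect cube.
Continuing the search up to |y| = 45 finds no further solutions beyond those listed.
Collected solutions: (-1, 0).

Solutions (with |y| ≤ 45): (-1, 0).


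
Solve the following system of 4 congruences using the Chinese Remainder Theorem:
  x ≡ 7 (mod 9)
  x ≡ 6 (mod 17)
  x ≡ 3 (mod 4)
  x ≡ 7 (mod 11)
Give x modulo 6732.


Product of moduli M = 9 · 17 · 4 · 11 = 6732.
Merge one congruence at a time:
  Start: x ≡ 7 (mod 9).
  Combine with x ≡ 6 (mod 17); new modulus lcm = 153.
    Write x = 7 + 9·t and substitute into x ≡ 6 (mod 17): 9·t ≡ 6 − 7 = -1 (mod 17).
    Reduce coefficients mod 17: 9·t ≡ 16 (mod 17).
    The inverse of 9 mod 17 is 2 (since 9·2 = 18 = 1·17 + 1), so t ≡ 2·16 = 32 ≡ 15 (mod 17).
    Then x = 7 + 9·15 = 142, valid modulo lcm(9, 17) = 153: x ≡ 142 (mod 153).
  Combine with x ≡ 3 (mod 4); new modulus lcm = 612.
    Write x = 142 + 153·t and substitute into x ≡ 3 (mod 4): 153·t ≡ 3 − 142 = -139 (mod 4).
    Reduce coefficients mod 4: 1·t ≡ 1 (mod 4).
    So t ≡ 1 (mod 4).
    Then x = 142 + 153·1 = 295, valid modulo lcm(153, 4) = 612: x ≡ 295 (mod 612).
  Combine with x ≡ 7 (mod 11); new modulus lcm = 6732.
    Write x = 295 + 612·t and substitute into x ≡ 7 (mod 11): 612·t ≡ 7 − 295 = -288 (mod 11).
    Reduce coefficients mod 11: 7·t ≡ 9 (mod 11).
    The inverse of 7 mod 11 is 8 (since 7·8 = 56 = 5·11 + 1), so t ≡ 8·9 = 72 ≡ 6 (mod 11).
    Then x = 295 + 612·6 = 3967, valid modulo lcm(612, 11) = 6732: x ≡ 3967 (mod 6732).
Verify against each original: 3967 mod 9 = 7, 3967 mod 17 = 6, 3967 mod 4 = 3, 3967 mod 11 = 7.

x ≡ 3967 (mod 6732).


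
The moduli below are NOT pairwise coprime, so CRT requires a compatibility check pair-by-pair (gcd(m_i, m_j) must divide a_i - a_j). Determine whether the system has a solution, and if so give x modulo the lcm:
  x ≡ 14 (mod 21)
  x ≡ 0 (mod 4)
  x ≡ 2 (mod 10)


Moduli 21, 4, 10 are not pairwise coprime, so CRT works modulo lcm(m_i) when all pairwise compatibility conditions hold.
Pairwise compatibility: gcd(m_i, m_j) must divide a_i - a_j for every pair.
Merge one congruence at a time:
  Start: x ≡ 14 (mod 21).
  Combine with x ≡ 0 (mod 4): gcd(21, 4) = 1; 0 - 14 = -14, which IS divisible by 1, so compatible.
    Write x = 14 + 21·t and substitute into x ≡ 0 (mod 4): 21·t ≡ 0 − 14 = -14 (mod 4).
    Reduce coefficients mod 4: 1·t ≡ 2 (mod 4).
    So t ≡ 2 (mod 4).
    Then x = 14 + 21·2 = 56, valid modulo lcm(21, 4) = 84: x ≡ 56 (mod 84).
  Combine with x ≡ 2 (mod 10): gcd(84, 10) = 2; 2 - 56 = -54, which IS divisible by 2, so compatible.
    Write x = 56 + 84·t and substitute into x ≡ 2 (mod 10): 84·t ≡ 2 − 56 = -54 (mod 10).
    Divide the congruence (and modulus) by g = 2: 42·t ≡ -27 (mod 5).
    Reduce coefficients mod 5: 2·t ≡ 3 (mod 5).
    The inverse of 2 mod 5 is 3 (since 2·3 = 6 = 1·5 + 1), so t ≡ 3·3 = 9 ≡ 4 (mod 5).
    Then x = 56 + 84·4 = 392, valid modulo lcm(84, 10) = 420: x ≡ 392 (mod 420).
Verify: 392 mod 21 = 14, 392 mod 4 = 0, 392 mod 10 = 2.

x ≡ 392 (mod 420).


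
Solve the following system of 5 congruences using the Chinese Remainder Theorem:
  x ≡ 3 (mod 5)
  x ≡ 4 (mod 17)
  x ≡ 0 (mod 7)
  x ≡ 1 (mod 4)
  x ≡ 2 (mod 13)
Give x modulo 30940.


Product of moduli M = 5 · 17 · 7 · 4 · 13 = 30940.
Merge one congruence at a time:
  Start: x ≡ 3 (mod 5).
  Combine with x ≡ 4 (mod 17); new modulus lcm = 85.
    Write x = 3 + 5·t and substitute into x ≡ 4 (mod 17): 5·t ≡ 4 − 3 = 1 (mod 17).
    The inverse of 5 mod 17 is 7 (since 5·7 = 35 = 2·17 + 1), so t ≡ 7·1 = 7 ≡ 7 (mod 17).
    Then x = 3 + 5·7 = 38, valid modulo lcm(5, 17) = 85: x ≡ 38 (mod 85).
  Combine with x ≡ 0 (mod 7); new modulus lcm = 595.
    Write x = 38 + 85·t and substitute into x ≡ 0 (mod 7): 85·t ≡ 0 − 38 = -38 (mod 7).
    Reduce coefficients mod 7: 1·t ≡ 4 (mod 7).
    So t ≡ 4 (mod 7).
    Then x = 38 + 85·4 = 378, valid modulo lcm(85, 7) = 595: x ≡ 378 (mod 595).
  Combine with x ≡ 1 (mod 4); new modulus lcm = 2380.
    Write x = 378 + 595·t and substitute into x ≡ 1 (mod 4): 595·t ≡ 1 − 378 = -377 (mod 4).
    Reduce coefficients mod 4: 3·t ≡ 3 (mod 4).
    The inverse of 3 mod 4 is 3 (since 3·3 = 9 = 2·4 + 1), so t ≡ 3·3 = 9 ≡ 1 (mod 4).
    Then x = 378 + 595·1 = 973, valid modulo lcm(595, 4) = 2380: x ≡ 973 (mod 2380).
  Combine with x ≡ 2 (mod 13); new modulus lcm = 30940.
    Write x = 973 + 2380·t and substitute into x ≡ 2 (mod 13): 2380·t ≡ 2 − 973 = -971 (mod 13).
    Reduce coefficients mod 13: 1·t ≡ 4 (mod 13).
    So t ≡ 4 (mod 13).
    Then x = 973 + 2380·4 = 10493, valid modulo lcm(2380, 13) = 30940: x ≡ 10493 (mod 30940).
Verify against each original: 10493 mod 5 = 3, 10493 mod 17 = 4, 10493 mod 7 = 0, 10493 mod 4 = 1, 10493 mod 13 = 2.

x ≡ 10493 (mod 30940).


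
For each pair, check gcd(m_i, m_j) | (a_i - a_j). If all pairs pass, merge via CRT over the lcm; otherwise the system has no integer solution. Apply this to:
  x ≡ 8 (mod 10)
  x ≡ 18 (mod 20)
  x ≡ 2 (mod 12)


Moduli 10, 20, 12 are not pairwise coprime, so CRT works modulo lcm(m_i) when all pairwise compatibility conditions hold.
Pairwise compatibility: gcd(m_i, m_j) must divide a_i - a_j for every pair.
Merge one congruence at a time:
  Start: x ≡ 8 (mod 10).
  Combine with x ≡ 18 (mod 20): gcd(10, 20) = 10; 18 - 8 = 10, which IS divisible by 10, so compatible.
    Write x = 8 + 10·t and substitute into x ≡ 18 (mod 20): 10·t ≡ 18 − 8 = 10 (mod 20).
    Divide the congruence (and modulus) by g = 10: 1·t ≡ 1 (mod 2).
    So t ≡ 1 (mod 2).
    Then x = 8 + 10·1 = 18, valid modulo lcm(10, 20) = 20: x ≡ 18 (mod 20).
  Combine with x ≡ 2 (mod 12): gcd(20, 12) = 4; 2 - 18 = -16, which IS divisible by 4, so compatible.
    Write x = 18 + 20·t and substitute into x ≡ 2 (mod 12): 20·t ≡ 2 − 18 = -16 (mod 12).
    Divide the congruence (and modulus) by g = 4: 5·t ≡ -4 (mod 3).
    Reduce coefficients mod 3: 2·t ≡ 2 (mod 3).
    The inverse of 2 mod 3 is 2 (since 2·2 = 4 = 1·3 + 1), so t ≡ 2·2 = 4 ≡ 1 (mod 3).
    Then x = 18 + 20·1 = 38, valid modulo lcm(20, 12) = 60: x ≡ 38 (mod 60).
Verify: 38 mod 10 = 8, 38 mod 20 = 18, 38 mod 12 = 2.

x ≡ 38 (mod 60).
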